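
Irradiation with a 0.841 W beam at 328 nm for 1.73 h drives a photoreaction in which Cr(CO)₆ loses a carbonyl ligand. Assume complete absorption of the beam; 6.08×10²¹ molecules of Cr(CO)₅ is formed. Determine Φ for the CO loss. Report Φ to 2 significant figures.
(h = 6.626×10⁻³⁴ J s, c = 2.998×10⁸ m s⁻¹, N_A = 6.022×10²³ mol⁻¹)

Φ = 0.70

Product: 6.08×10²¹ / 6.022×10²³ = 0.01010 mol.
Photon energy at 328 nm: hc/λ = (6.626×10⁻³⁴)(2.998×10⁸)/(328×10⁻⁹) = 6.056×10⁻¹⁹ J.
Energy delivered: (0.841 W)(6228 s) = 5238 J.
Photons incident: 5238 / 6.056×10⁻¹⁹ = 8.649×10²¹, i.e. 8.649×10²¹/6.022×10²³ = 0.01436 mol.
Φ = 0.01010 mol / 0.01436 mol photons = 0.70.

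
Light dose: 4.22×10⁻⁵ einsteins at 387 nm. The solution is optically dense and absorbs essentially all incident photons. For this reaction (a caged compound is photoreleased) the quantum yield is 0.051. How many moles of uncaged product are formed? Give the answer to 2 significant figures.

2.2×10⁻⁶ mol

Product: Φ × n_abs = 0.051 × 4.22×10⁻⁵ = 2.152×10⁻⁶ mol.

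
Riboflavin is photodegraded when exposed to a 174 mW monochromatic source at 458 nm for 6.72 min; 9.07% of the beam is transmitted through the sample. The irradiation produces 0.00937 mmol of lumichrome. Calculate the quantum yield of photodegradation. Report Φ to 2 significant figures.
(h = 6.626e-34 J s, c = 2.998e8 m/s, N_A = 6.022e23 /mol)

Product: 0.00937 mmol = 9.37e-6 mol.
Photon energy at 458 nm: hc/λ = (6.626e-34)(2.998e8)/(458e-9) = 4.337e-19 J.
Energy delivered: (174 mW)(403.2 s) = 70.16 J.
Photons incident: 70.16 / 4.337e-19 = 1.618e20, i.e. 1.618e20/6.022e23 = 2.687e-4 mol.
Fraction absorbed: 1 − 9.07/100 = 0.9093.
Photons absorbed: 0.9093 × 2.687e-4 = 2.443e-4 mol.
Φ = 9.37e-6 mol / 2.443e-4 mol photons = 0.038.

Φ = 0.038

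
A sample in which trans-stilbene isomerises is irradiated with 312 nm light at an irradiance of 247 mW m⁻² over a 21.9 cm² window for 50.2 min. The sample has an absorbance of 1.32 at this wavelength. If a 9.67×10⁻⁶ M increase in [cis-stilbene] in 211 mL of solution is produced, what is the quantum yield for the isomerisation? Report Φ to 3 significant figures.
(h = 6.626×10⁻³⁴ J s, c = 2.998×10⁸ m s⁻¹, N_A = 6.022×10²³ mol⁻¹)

Product: (9.67×10⁻⁶ M)(0.211 L) = 2.040×10⁻⁶ mol.
Photon energy at 312 nm: hc/λ = (6.626×10⁻³⁴)(2.998×10⁸)/(312×10⁻⁹) = 6.367×10⁻¹⁹ J.
Energy delivered: (247 mW m⁻²)(21.9×10⁻⁴ m²)(3012 s) = 1.629 J.
Photons incident: 1.629 / 6.367×10⁻¹⁹ = 2.559×10¹⁸, i.e. 2.559×10¹⁸/6.022×10²³ = 4.249×10⁻⁶ mol.
Fraction absorbed: 1 − 10^(−1.32) = 0.9521.
Photons absorbed: 0.9521 × 4.249×10⁻⁶ = 4.045×10⁻⁶ mol.
Φ = 2.040×10⁻⁶ mol / 4.045×10⁻⁶ mol photons = 0.504.

Φ = 0.504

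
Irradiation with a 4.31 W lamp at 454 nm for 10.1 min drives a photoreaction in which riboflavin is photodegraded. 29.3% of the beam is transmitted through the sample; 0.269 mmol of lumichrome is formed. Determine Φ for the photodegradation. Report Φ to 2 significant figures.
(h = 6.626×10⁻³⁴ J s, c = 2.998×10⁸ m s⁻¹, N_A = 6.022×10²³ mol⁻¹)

Product: 0.269 mmol = 2.69×10⁻⁴ mol.
Photon energy at 454 nm: hc/λ = (6.626×10⁻³⁴)(2.998×10⁸)/(454×10⁻⁹) = 4.375×10⁻¹⁹ J.
Energy delivered: (4.31 W)(606 s) = 2612 J.
Photons incident: 2612 / 4.375×10⁻¹⁹ = 5.970×10²¹, i.e. 5.970×10²¹/6.022×10²³ = 0.009914 mol.
Fraction absorbed: 1 − 29.3/100 = 0.7070.
Photons absorbed: 0.7070 × 0.009914 = 0.007009 mol.
Φ = 2.69×10⁻⁴ mol / 0.007009 mol photons = 0.038.

Φ = 0.038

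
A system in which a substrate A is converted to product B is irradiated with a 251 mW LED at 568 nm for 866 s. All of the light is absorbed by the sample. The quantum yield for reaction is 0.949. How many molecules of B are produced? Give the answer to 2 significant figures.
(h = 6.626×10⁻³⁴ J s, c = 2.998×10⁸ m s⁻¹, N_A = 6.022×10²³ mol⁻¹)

Photon energy at 568 nm: hc/λ = (6.626×10⁻³⁴)(2.998×10⁸)/(568×10⁻⁹) = 3.497×10⁻¹⁹ J.
Energy delivered: (251 mW)(866 s) = 217.4 J.
Photons incident: 217.4 / 3.497×10⁻¹⁹ = 6.217×10²⁰, i.e. 6.217×10²⁰/6.022×10²³ = 0.001032 mol.
Product: Φ × n_abs = 0.949 × 0.001032 = 9.794×10⁻⁴ mol.
As a count: 9.794×10⁻⁴ × 6.022×10²³ = 5.9×10²⁰.

5.9×10²⁰ molecules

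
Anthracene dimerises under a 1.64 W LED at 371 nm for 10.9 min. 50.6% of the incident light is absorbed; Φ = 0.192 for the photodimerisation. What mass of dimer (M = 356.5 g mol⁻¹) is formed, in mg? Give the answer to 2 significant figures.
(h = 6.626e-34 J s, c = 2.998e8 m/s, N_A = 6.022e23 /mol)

Photon energy at 371 nm: hc/λ = (6.626e-34)(2.998e8)/(371e-9) = 5.354e-19 J.
Energy delivered: (1.64 W)(654 s) = 1073 J.
Photons incident: 1073 / 5.354e-19 = 2.004e21, i.e. 2.004e21/6.022e23 = 0.003328 mol.
Photons absorbed: 0.506 × 0.003328 = 0.001684 mol.
Product: Φ × n_abs = 0.192 × 0.001684 = 3.233e-4 mol.
Mass: 3.233e-4 × 356.5 = 0.1153 g = 120 mg.

120 mg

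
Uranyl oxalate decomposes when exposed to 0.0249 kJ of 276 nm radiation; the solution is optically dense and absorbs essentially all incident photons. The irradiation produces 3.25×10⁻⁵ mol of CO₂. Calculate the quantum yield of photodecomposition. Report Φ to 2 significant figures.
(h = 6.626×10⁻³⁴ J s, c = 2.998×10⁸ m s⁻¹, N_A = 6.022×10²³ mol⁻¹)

Photon energy at 276 nm: hc/λ = (6.626×10⁻³⁴)(2.998×10⁸)/(276×10⁻⁹) = 7.197×10⁻¹⁹ J.
Incident energy: 0.0249 kJ = 24.9 J.
Photons incident: 24.9 / 7.197×10⁻¹⁹ = 3.460×10¹⁹, i.e. 3.460×10¹⁹/6.022×10²³ = 5.746×10⁻⁵ mol.
Φ = 3.25×10⁻⁵ mol / 5.746×10⁻⁵ mol photons = 0.57.

Φ = 0.57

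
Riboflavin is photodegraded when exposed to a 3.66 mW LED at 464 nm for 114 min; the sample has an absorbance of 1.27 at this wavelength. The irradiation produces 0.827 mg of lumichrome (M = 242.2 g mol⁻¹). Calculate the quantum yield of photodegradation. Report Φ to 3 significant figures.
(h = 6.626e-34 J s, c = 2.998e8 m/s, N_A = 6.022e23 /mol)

Φ = 0.0372

Product: 0.827 mg / 242.2 g mol⁻¹ = 3.415e-6 mol.
Photon energy at 464 nm: hc/λ = (6.626e-34)(2.998e8)/(464e-9) = 4.281e-19 J.
Energy delivered: (3.66 mW)(6840 s) = 25.03 J.
Photons incident: 25.03 / 4.281e-19 = 5.847e19, i.e. 5.847e19/6.022e23 = 9.709e-5 mol.
Fraction absorbed: 1 − 10^(−1.27) = 0.9463.
Photons absorbed: 0.9463 × 9.709e-5 = 9.188e-5 mol.
Φ = 3.415e-6 mol / 9.188e-5 mol photons = 0.0372.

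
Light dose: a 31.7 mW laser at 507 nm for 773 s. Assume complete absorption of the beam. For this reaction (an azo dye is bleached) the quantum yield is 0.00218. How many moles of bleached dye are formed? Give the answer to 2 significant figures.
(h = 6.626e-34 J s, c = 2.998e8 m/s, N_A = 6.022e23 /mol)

Photon energy at 507 nm: hc/λ = (6.626e-34)(2.998e8)/(507e-9) = 3.918e-19 J.
Energy delivered: (31.7 mW)(773 s) = 24.50 J.
Photons incident: 24.50 / 3.918e-19 = 6.253e19, i.e. 6.253e19/6.022e23 = 1.038e-4 mol.
Product: Φ × n_abs = 0.00218 × 1.038e-4 = 2.263e-7 mol.

2.3e-7 mol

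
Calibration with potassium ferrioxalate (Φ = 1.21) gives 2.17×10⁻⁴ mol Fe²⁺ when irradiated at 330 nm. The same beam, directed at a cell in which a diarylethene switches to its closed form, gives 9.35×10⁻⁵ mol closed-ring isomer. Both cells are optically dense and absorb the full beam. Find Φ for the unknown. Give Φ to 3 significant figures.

Φ = 0.521

Photons absorbed by the actinometer: 2.17×10⁻⁴ / 1.21 = 1.793×10⁻⁴ mol.
Φ(unknown) = 9.35×10⁻⁵ / 1.793×10⁻⁴ = 0.521.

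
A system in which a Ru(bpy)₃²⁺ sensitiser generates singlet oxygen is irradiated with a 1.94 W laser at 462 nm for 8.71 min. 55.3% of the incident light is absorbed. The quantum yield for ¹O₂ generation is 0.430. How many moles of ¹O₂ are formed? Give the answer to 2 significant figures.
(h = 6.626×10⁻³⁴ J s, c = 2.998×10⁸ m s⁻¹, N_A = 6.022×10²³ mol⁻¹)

9.3×10⁻⁴ mol

Photon energy at 462 nm: hc/λ = (6.626×10⁻³⁴)(2.998×10⁸)/(462×10⁻⁹) = 4.300×10⁻¹⁹ J.
Energy delivered: (1.94 W)(522.6 s) = 1014 J.
Photons incident: 1014 / 4.300×10⁻¹⁹ = 2.358×10²¹, i.e. 2.358×10²¹/6.022×10²³ = 0.003916 mol.
Photons absorbed: 0.553 × 0.003916 = 0.002166 mol.
Product: Φ × n_abs = 0.430 × 0.002166 = 9.314×10⁻⁴ mol.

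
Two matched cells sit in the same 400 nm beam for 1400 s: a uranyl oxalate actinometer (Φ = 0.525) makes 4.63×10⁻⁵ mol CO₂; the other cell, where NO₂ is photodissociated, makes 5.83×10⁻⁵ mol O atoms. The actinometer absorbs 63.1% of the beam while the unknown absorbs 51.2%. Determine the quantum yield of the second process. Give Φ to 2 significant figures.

Φ = 0.81

Photons absorbed by the actinometer: 4.63×10⁻⁵ / 0.525 = 8.819×10⁻⁵ mol.
Incident flux: 8.819×10⁻⁵ / 0.631 = 1.398×10⁻⁴ einstein.
Absorbed by unknown: 0.512 × 1.398×10⁻⁴ = 7.158×10⁻⁵ mol.
Φ(unknown) = 5.83×10⁻⁵ / 7.158×10⁻⁵ = 0.81.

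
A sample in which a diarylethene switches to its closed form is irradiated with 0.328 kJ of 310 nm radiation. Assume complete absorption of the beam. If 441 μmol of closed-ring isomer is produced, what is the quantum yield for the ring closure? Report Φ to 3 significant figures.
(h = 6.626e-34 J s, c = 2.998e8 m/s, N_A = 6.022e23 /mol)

Φ = 0.519

Product: 441 μmol = 4.41e-4 mol.
Photon energy at 310 nm: hc/λ = (6.626e-34)(2.998e8)/(310e-9) = 6.408e-19 J.
Incident energy: 0.328 kJ = 328 J.
Photons incident: 328 / 6.408e-19 = 5.119e20, i.e. 5.119e20/6.022e23 = 8.500e-4 mol.
Φ = 4.41e-4 mol / 8.500e-4 mol photons = 0.519.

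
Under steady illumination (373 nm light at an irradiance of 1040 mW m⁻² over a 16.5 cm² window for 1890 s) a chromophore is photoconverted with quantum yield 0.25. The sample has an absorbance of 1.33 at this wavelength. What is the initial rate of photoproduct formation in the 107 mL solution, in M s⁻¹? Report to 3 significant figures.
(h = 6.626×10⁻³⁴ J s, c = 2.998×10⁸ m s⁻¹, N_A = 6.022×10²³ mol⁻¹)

1.19×10⁻⁸ M s⁻¹

Photon energy at 373 nm: hc/λ = (6.626×10⁻³⁴)(2.998×10⁸)/(373×10⁻⁹) = 5.326×10⁻¹⁹ J.
Energy delivered: (1040 mW m⁻²)(16.5×10⁻⁴ m²)(1890 s) = 3.243 J.
Photons incident: 3.243 / 5.326×10⁻¹⁹ = 6.089×10¹⁸, i.e. 6.089×10¹⁸/6.022×10²³ = 1.011×10⁻⁵ mol.
Fraction absorbed: 1 − 10^(−1.33) = 0.9532.
Photons absorbed: 0.9532 × 1.011×10⁻⁵ = 9.637×10⁻⁶ mol.
Product formed: 0.25 × 9.637×10⁻⁶ = 2.409×10⁻⁶ mol.
Rate: 2.409×10⁻⁶ mol / (1890 s × 0.107 L) = 1.19×10⁻⁸ M s⁻¹.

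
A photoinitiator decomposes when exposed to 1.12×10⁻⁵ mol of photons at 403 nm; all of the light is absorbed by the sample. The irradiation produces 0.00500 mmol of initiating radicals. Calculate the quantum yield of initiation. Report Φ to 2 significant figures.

Φ = 0.45

Product: 0.00500 mmol = 5.00×10⁻⁶ mol.
Φ = 5.00×10⁻⁶ mol / 1.12×10⁻⁵ mol photons = 0.45.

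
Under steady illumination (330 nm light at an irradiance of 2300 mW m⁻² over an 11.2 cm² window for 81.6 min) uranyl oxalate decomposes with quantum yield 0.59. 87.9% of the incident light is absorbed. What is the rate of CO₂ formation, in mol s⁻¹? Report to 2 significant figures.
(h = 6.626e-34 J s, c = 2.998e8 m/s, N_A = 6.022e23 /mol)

3.7e-9 mol s⁻¹

Photon energy at 330 nm: hc/λ = (6.626e-34)(2.998e8)/(330e-9) = 6.020e-19 J.
Energy delivered: (2300 mW m⁻²)(11.2e-4 m²)(4896 s) = 12.61 J.
Photons incident: 12.61 / 6.020e-19 = 2.095e19, i.e. 2.095e19/6.022e23 = 3.479e-5 mol.
Photons absorbed: 0.879 × 3.479e-5 = 3.058e-5 mol.
Product formed: 0.59 × 3.058e-5 = 1.804e-5 mol.
Rate: 1.804e-5 / 4896 s = 3.7e-9 mol s⁻¹.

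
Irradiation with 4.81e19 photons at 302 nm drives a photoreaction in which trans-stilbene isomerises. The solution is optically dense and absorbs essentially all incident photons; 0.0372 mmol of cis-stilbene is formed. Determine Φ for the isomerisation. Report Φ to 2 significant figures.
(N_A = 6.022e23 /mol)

Product: 0.0372 mmol = 3.72e-5 mol.
Moles of photons: 4.81e19 / 6.022e23 = 7.987e-5 mol.
Φ = 3.72e-5 mol / 7.987e-5 mol photons = 0.47.

Φ = 0.47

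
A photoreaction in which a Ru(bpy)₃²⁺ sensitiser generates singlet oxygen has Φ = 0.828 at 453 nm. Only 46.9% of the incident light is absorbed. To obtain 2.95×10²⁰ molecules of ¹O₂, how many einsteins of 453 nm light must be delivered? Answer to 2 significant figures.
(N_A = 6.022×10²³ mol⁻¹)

0.0013 einstein

Product: 2.95×10²⁰ / 6.022×10²³ = 4.899×10⁻⁴ mol.
Photons that must be absorbed: 4.899×10⁻⁴ / 0.828 = 5.917×10⁻⁴ mol.
Incident photons needed: 5.917×10⁻⁴ / 0.469 = 0.001262 mol.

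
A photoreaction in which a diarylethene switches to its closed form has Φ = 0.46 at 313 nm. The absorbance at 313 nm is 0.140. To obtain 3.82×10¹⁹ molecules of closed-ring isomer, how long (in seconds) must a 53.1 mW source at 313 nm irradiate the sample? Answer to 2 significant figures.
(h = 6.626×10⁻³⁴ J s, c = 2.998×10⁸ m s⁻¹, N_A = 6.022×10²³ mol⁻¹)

t ≈ 3600 s

Product: 3.82×10¹⁹ / 6.022×10²³ = 6.343×10⁻⁵ mol.
Photons that must be absorbed: 6.343×10⁻⁵ / 0.46 = 1.379×10⁻⁴ mol.
Fraction absorbed: 1 − 10^(−0.140) = 0.2756.
Incident photons needed: 1.379×10⁻⁴ / 0.2756 = 5.004×10⁻⁴ mol.
Photon energy: hc/λ = 6.347×10⁻¹⁹ J; per mole, 3.822×10⁵ J mol⁻¹.
Energy required: 5.004×10⁻⁴ × 3.822×10⁵ = 191.3 J.
Time: 191.3 J / 0.0531 W = 3600 s.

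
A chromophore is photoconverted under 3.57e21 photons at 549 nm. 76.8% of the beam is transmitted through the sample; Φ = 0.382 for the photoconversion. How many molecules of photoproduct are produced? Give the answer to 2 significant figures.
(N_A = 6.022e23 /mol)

Moles of photons: 3.57e21 / 6.022e23 = 0.005928 mol.
Fraction absorbed: 1 − 76.8/100 = 0.2320.
Photons absorbed: 0.2320 × 0.005928 = 0.001375 mol.
Product: Φ × n_abs = 0.382 × 0.001375 = 5.253e-4 mol.
As a count: 5.253e-4 × 6.022e23 = 3.2e20.

3.2e20 molecules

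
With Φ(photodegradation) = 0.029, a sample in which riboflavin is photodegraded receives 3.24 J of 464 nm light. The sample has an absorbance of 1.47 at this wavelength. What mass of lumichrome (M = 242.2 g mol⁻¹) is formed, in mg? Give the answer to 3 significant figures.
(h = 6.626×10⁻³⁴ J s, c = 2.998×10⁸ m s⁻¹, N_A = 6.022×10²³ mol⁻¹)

0.0853 mg

Photon energy at 464 nm: hc/λ = (6.626×10⁻³⁴)(2.998×10⁸)/(464×10⁻⁹) = 4.281×10⁻¹⁹ J.
Photons incident: 3.24 / 4.281×10⁻¹⁹ = 7.568×10¹⁸, i.e. 7.568×10¹⁸/6.022×10²³ = 1.257×10⁻⁵ mol.
Fraction absorbed: 1 − 10^(−1.47) = 0.9661.
Photons absorbed: 0.9661 × 1.257×10⁻⁵ = 1.214×10⁻⁵ mol.
Product: Φ × n_abs = 0.029 × 1.214×10⁻⁵ = 3.521×10⁻⁷ mol.
Mass: 3.521×10⁻⁷ × 242.2 = 8.528×10⁻⁵ g = 0.0853 mg.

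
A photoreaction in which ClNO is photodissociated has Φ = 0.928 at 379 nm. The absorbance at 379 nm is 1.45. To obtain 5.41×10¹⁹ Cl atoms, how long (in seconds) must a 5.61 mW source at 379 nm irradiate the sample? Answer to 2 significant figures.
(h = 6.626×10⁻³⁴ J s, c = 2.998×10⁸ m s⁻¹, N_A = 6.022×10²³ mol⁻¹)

t ≈ 5600 s

Product: 5.41×10¹⁹ / 6.022×10²³ = 8.984×10⁻⁵ mol.
Photons that must be absorbed: 8.984×10⁻⁵ / 0.928 = 9.681×10⁻⁵ mol.
Fraction absorbed: 1 − 10^(−1.45) = 0.9645.
Incident photons needed: 9.681×10⁻⁵ / 0.9645 = 1.004×10⁻⁴ mol.
Photon energy: hc/λ = 5.241×10⁻¹⁹ J; per mole, 3.156×10⁵ J mol⁻¹.
Energy required: 1.004×10⁻⁴ × 3.156×10⁵ = 31.69 J.
Time: 31.69 J / 0.00561 W = 5600 s.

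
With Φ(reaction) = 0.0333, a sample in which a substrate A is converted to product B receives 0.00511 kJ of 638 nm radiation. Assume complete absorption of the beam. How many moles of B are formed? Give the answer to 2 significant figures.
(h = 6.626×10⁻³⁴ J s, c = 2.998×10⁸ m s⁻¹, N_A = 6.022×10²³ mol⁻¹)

9.1×10⁻⁷ mol

Photon energy at 638 nm: hc/λ = (6.626×10⁻³⁴)(2.998×10⁸)/(638×10⁻⁹) = 3.114×10⁻¹⁹ J.
Incident energy: 0.00511 kJ = 5.11 J.
Photons incident: 5.11 / 3.114×10⁻¹⁹ = 1.641×10¹⁹, i.e. 1.641×10¹⁹/6.022×10²³ = 2.725×10⁻⁵ mol.
Product: Φ × n_abs = 0.0333 × 2.725×10⁻⁵ = 9.074×10⁻⁷ mol.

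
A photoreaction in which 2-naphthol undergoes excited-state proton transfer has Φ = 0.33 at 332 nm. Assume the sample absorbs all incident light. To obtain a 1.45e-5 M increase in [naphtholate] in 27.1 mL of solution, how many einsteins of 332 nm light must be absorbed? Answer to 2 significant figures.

1.2e-6 einstein

Product: (1.45e-5 M)(0.0271 L) = 3.930e-7 mol.
Photons that must be absorbed: 3.930e-7 / 0.33 = 1.191e-6 mol.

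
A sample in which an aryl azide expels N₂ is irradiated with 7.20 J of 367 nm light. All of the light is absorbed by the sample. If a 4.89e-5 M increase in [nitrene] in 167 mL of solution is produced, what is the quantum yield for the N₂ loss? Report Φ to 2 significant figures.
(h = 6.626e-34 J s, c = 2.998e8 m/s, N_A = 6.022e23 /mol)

Product: (4.89e-5 M)(0.167 L) = 8.166e-6 mol.
Photon energy at 367 nm: hc/λ = (6.626e-34)(2.998e8)/(367e-9) = 5.413e-19 J.
Photons incident: 7.20 / 5.413e-19 = 1.330e19, i.e. 1.330e19/6.022e23 = 2.209e-5 mol.
Φ = 8.166e-6 mol / 2.209e-5 mol photons = 0.37.

Φ = 0.37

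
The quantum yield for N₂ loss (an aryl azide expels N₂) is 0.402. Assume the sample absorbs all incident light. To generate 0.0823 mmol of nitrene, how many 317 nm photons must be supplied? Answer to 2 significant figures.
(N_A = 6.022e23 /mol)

1.2e20 photons

Product: 0.0823 mmol = 8.23e-5 mol.
Photons that must be absorbed: 8.23e-5 / 0.402 = 2.047e-4 mol.
Photon count: 2.047e-4 × 6.022e23 = 1.2e20.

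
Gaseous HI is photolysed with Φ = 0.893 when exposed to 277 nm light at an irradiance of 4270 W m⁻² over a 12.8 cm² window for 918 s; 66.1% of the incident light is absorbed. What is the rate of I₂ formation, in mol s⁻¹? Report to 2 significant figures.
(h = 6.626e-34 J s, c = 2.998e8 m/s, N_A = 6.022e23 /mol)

Photon energy at 277 nm: hc/λ = (6.626e-34)(2.998e8)/(277e-9) = 7.171e-19 J.
Energy delivered: (4270 W m⁻²)(12.8e-4 m²)(918 s) = 5017 J.
Photons incident: 5017 / 7.171e-19 = 6.996e21, i.e. 6.996e21/6.022e23 = 0.01162 mol.
Photons absorbed: 0.661 × 0.01162 = 0.007681 mol.
Product formed: 0.893 × 0.007681 = 0.006859 mol.
Rate: 0.006859 / 918 s = 7.5e-6 mol s⁻¹.

7.5e-6 mol s⁻¹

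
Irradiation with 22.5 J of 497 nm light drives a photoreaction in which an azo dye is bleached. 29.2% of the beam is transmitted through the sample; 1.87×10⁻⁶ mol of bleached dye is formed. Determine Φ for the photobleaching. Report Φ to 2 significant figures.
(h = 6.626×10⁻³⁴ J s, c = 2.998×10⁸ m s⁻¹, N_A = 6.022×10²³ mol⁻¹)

Photon energy at 497 nm: hc/λ = (6.626×10⁻³⁴)(2.998×10⁸)/(497×10⁻⁹) = 3.997×10⁻¹⁹ J.
Photons incident: 22.5 / 3.997×10⁻¹⁹ = 5.629×10¹⁹, i.e. 5.629×10¹⁹/6.022×10²³ = 9.347×10⁻⁵ mol.
Fraction absorbed: 1 − 29.2/100 = 0.7080.
Photons absorbed: 0.7080 × 9.347×10⁻⁵ = 6.618×10⁻⁵ mol.
Φ = 1.87×10⁻⁶ mol / 6.618×10⁻⁵ mol photons = 0.028.

Φ = 0.028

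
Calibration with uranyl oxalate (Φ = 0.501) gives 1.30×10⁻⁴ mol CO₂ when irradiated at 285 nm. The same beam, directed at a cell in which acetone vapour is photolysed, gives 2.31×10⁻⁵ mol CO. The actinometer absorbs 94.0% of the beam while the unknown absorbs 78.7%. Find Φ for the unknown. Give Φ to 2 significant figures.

Photons absorbed by the actinometer: 1.30×10⁻⁴ / 0.501 = 2.595×10⁻⁴ mol.
Incident flux: 2.595×10⁻⁴ / 0.940 = 2.761×10⁻⁴ einstein.
Absorbed by unknown: 0.787 × 2.761×10⁻⁴ = 2.173×10⁻⁴ mol.
Φ(unknown) = 2.31×10⁻⁵ / 2.173×10⁻⁴ = 0.11.

Φ = 0.11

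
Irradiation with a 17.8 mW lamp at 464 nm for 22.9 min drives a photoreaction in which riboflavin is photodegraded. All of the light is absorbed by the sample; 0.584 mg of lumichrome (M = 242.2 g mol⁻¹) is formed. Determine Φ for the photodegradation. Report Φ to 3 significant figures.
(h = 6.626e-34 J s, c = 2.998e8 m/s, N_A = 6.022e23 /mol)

Product: 0.584 mg / 242.2 g mol⁻¹ = 2.411e-6 mol.
Photon energy at 464 nm: hc/λ = (6.626e-34)(2.998e8)/(464e-9) = 4.281e-19 J.
Energy delivered: (17.8 mW)(1374 s) = 24.46 J.
Photons incident: 24.46 / 4.281e-19 = 5.714e19, i.e. 5.714e19/6.022e23 = 9.489e-5 mol.
Φ = 2.411e-6 mol / 9.489e-5 mol photons = 0.0254.

Φ = 0.0254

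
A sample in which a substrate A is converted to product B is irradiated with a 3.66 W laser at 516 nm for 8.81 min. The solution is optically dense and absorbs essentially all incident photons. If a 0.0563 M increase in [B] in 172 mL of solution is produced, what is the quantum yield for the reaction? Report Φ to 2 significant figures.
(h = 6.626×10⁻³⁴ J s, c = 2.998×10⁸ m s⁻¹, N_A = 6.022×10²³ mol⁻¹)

Product: (0.0563 M)(0.172 L) = 0.009684 mol.
Photon energy at 516 nm: hc/λ = (6.626×10⁻³⁴)(2.998×10⁸)/(516×10⁻⁹) = 3.850×10⁻¹⁹ J.
Energy delivered: (3.66 W)(528.6 s) = 1935 J.
Photons incident: 1935 / 3.850×10⁻¹⁹ = 5.026×10²¹, i.e. 5.026×10²¹/6.022×10²³ = 0.008346 mol.
Φ = 0.009684 mol / 0.008346 mol photons = 1.2.

Φ = 1.2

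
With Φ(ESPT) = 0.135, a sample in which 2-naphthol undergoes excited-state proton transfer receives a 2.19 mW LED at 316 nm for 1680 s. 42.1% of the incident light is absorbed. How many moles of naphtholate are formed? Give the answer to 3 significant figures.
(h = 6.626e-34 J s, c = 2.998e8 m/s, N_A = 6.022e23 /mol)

5.52e-7 mol

Photon energy at 316 nm: hc/λ = (6.626e-34)(2.998e8)/(316e-9) = 6.286e-19 J.
Energy delivered: (2.19 mW)(1680 s) = 3.679 J.
Photons incident: 3.679 / 6.286e-19 = 5.853e18, i.e. 5.853e18/6.022e23 = 9.719e-6 mol.
Photons absorbed: 0.421 × 9.719e-6 = 4.092e-6 mol.
Product: Φ × n_abs = 0.135 × 4.092e-6 = 5.524e-7 mol.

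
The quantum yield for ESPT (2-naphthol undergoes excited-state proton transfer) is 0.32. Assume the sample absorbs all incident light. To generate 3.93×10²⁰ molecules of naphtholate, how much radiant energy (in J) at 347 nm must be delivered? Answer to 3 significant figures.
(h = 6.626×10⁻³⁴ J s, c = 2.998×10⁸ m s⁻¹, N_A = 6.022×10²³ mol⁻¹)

Product: 3.93×10²⁰ / 6.022×10²³ = 6.526×10⁻⁴ mol.
Photons that must be absorbed: 6.526×10⁻⁴ / 0.32 = 0.002039 mol.
Photon energy: hc/λ = 5.725×10⁻¹⁹ J; per mole, 3.448×10⁵ J mol⁻¹.
Energy required: 0.002039 × 3.448×10⁵ = 703 J.

703 J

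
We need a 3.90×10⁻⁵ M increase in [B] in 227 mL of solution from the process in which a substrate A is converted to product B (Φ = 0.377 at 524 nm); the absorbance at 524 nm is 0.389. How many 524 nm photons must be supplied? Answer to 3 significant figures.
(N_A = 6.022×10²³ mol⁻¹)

2.39×10¹⁹ photons

Product: (3.90×10⁻⁵ M)(0.227 L) = 8.853×10⁻⁶ mol.
Photons that must be absorbed: 8.853×10⁻⁶ / 0.377 = 2.348×10⁻⁵ mol.
Fraction absorbed: 1 − 10^(−0.389) = 0.5917.
Incident photons needed: 2.348×10⁻⁵ / 0.5917 = 3.968×10⁻⁵ mol.
Photon count: 3.968×10⁻⁵ × 6.022×10²³ = 2.39×10¹⁹.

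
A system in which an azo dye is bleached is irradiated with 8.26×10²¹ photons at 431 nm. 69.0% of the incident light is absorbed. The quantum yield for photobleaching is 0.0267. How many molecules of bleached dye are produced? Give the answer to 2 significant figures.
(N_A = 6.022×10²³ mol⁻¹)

Moles of photons: 8.26×10²¹ / 6.022×10²³ = 0.01372 mol.
Photons absorbed: 0.690 × 0.01372 = 0.009467 mol.
Product: Φ × n_abs = 0.0267 × 0.009467 = 2.528×10⁻⁴ mol.
As a count: 2.528×10⁻⁴ × 6.022×10²³ = 1.5×10²⁰.

1.5×10²⁰ molecules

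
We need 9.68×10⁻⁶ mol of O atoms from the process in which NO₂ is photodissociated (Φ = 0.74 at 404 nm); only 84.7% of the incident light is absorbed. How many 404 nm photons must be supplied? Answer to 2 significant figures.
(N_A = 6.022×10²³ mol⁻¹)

9.3×10¹⁸ photons

Photons that must be absorbed: 9.68×10⁻⁶ / 0.74 = 1.308×10⁻⁵ mol.
Incident photons needed: 1.308×10⁻⁵ / 0.847 = 1.544×10⁻⁵ mol.
Photon count: 1.544×10⁻⁵ × 6.022×10²³ = 9.3×10¹⁸.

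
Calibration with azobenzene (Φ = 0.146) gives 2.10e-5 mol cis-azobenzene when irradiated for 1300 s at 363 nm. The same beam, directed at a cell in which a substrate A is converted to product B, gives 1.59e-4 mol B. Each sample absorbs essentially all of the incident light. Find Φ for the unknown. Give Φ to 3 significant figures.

Photons absorbed by the actinometer: 2.10e-5 / 0.146 = 1.438e-4 mol.
Φ(unknown) = 1.59e-4 / 1.438e-4 = 1.11.

Φ = 1.11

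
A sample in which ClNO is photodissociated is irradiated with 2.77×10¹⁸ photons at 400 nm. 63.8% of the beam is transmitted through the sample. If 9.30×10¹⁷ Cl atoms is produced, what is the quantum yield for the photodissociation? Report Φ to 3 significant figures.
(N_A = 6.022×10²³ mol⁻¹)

Product: 9.30×10¹⁷ / 6.022×10²³ = 1.544×10⁻⁶ mol.
Moles of photons: 2.77×10¹⁸ / 6.022×10²³ = 4.600×10⁻⁶ mol.
Fraction absorbed: 1 − 63.8/100 = 0.3620.
Photons absorbed: 0.3620 × 4.600×10⁻⁶ = 1.665×10⁻⁶ mol.
Φ = 1.544×10⁻⁶ mol / 1.665×10⁻⁶ mol photons = 0.927.

Φ = 0.927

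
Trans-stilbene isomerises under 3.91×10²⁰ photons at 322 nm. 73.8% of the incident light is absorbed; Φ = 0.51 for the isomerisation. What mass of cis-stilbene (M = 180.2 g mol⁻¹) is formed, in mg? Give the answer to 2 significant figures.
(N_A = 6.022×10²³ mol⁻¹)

44 mg

Moles of photons: 3.91×10²⁰ / 6.022×10²³ = 6.493×10⁻⁴ mol.
Photons absorbed: 0.738 × 6.493×10⁻⁴ = 4.792×10⁻⁴ mol.
Product: Φ × n_abs = 0.51 × 4.792×10⁻⁴ = 2.444×10⁻⁴ mol.
Mass: 2.444×10⁻⁴ × 180.2 = 0.04404 g = 44 mg.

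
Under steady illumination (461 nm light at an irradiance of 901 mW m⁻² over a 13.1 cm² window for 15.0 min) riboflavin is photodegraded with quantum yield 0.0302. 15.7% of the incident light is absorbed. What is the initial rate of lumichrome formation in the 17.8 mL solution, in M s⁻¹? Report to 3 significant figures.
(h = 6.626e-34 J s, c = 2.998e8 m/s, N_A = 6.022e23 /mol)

1.21e-9 M s⁻¹

Photon energy at 461 nm: hc/λ = (6.626e-34)(2.998e8)/(461e-9) = 4.309e-19 J.
Energy delivered: (901 mW m⁻²)(13.1e-4 m²)(900 s) = 1.062 J.
Photons incident: 1.062 / 4.309e-19 = 2.465e18, i.e. 2.465e18/6.022e23 = 4.093e-6 mol.
Photons absorbed: 0.157 × 4.093e-6 = 6.426e-7 mol.
Product formed: 0.0302 × 6.426e-7 = 1.941e-8 mol.
Rate: 1.941e-8 mol / (900 s × 0.0178 L) = 1.21e-9 M s⁻¹.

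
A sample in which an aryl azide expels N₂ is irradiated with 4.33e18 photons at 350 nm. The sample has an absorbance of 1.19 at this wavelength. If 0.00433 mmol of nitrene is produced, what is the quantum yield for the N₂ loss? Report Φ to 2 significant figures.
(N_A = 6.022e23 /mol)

Product: 0.00433 mmol = 4.33e-6 mol.
Moles of photons: 4.33e18 / 6.022e23 = 7.190e-6 mol.
Fraction absorbed: 1 − 10^(−1.19) = 0.9354.
Photons absorbed: 0.9354 × 7.190e-6 = 6.726e-6 mol.
Φ = 4.33e-6 mol / 6.726e-6 mol photons = 0.64.

Φ = 0.64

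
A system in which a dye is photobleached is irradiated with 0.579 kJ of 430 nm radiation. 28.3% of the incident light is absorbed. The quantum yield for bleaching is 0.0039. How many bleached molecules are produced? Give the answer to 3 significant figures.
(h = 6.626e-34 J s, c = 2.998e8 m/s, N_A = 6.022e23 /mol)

1.38e18 bleached molecules

Photon energy at 430 nm: hc/λ = (6.626e-34)(2.998e8)/(430e-9) = 4.620e-19 J.
Incident energy: 0.579 kJ = 579 J.
Photons incident: 579 / 4.620e-19 = 1.253e21, i.e. 1.253e21/6.022e23 = 0.002081 mol.
Photons absorbed: 0.283 × 0.002081 = 5.889e-4 mol.
Product: Φ × n_abs = 0.0039 × 5.889e-4 = 2.297e-6 mol.
As a count: 2.297e-6 × 6.022e23 = 1.38e18.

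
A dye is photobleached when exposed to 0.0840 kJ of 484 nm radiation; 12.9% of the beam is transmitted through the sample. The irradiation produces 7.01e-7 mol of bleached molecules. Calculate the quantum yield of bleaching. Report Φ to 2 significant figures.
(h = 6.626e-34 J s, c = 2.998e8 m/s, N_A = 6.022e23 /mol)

Φ = 0.0024

Photon energy at 484 nm: hc/λ = (6.626e-34)(2.998e8)/(484e-9) = 4.104e-19 J.
Incident energy: 0.0840 kJ = 84.0 J.
Photons incident: 84.0 / 4.104e-19 = 2.047e20, i.e. 2.047e20/6.022e23 = 3.399e-4 mol.
Fraction absorbed: 1 − 12.9/100 = 0.8710.
Photons absorbed: 0.8710 × 3.399e-4 = 2.961e-4 mol.
Φ = 7.01e-7 mol / 2.961e-4 mol photons = 0.0024.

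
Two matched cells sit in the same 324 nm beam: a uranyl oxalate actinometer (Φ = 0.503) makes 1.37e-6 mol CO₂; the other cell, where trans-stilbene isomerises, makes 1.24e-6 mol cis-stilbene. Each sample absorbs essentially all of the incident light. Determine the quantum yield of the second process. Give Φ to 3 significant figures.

Photons absorbed by the actinometer: 1.37e-6 / 0.503 = 2.724e-6 mol.
Φ(unknown) = 1.24e-6 / 2.724e-6 = 0.455.

Φ = 0.455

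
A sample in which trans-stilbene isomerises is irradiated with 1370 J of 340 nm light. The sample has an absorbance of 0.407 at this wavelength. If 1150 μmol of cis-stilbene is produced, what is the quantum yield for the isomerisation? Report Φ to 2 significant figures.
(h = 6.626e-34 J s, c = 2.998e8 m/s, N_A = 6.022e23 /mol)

Product: 1150 μmol = 0.00115 mol.
Photon energy at 340 nm: hc/λ = (6.626e-34)(2.998e8)/(340e-9) = 5.843e-19 J.
Photons incident: 1370 / 5.843e-19 = 2.345e21, i.e. 2.345e21/6.022e23 = 0.003894 mol.
Fraction absorbed: 1 − 10^(−0.407) = 0.6083.
Photons absorbed: 0.6083 × 0.003894 = 0.002369 mol.
Φ = 0.00115 mol / 0.002369 mol photons = 0.49.

Φ = 0.49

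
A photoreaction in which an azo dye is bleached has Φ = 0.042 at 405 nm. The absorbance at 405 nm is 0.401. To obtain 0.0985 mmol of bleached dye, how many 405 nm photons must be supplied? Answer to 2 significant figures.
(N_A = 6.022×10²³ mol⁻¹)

Product: 0.0985 mmol = 9.85×10⁻⁵ mol.
Photons that must be absorbed: 9.85×10⁻⁵ / 0.042 = 0.002345 mol.
Fraction absorbed: 1 − 10^(−0.401) = 0.6028.
Incident photons needed: 0.002345 / 0.6028 = 0.003890 mol.
Photon count: 0.003890 × 6.022×10²³ = 2.3×10²¹.

2.3×10²¹ photons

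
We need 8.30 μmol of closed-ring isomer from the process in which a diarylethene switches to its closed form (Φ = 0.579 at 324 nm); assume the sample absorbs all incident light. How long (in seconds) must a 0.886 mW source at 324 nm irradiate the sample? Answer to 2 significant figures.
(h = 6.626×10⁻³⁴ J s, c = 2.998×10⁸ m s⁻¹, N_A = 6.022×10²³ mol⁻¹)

Product: 8.30 μmol = 8.30×10⁻⁶ mol.
Photons that must be absorbed: 8.30×10⁻⁶ / 0.579 = 1.434×10⁻⁵ mol.
Photon energy: hc/λ = 6.131×10⁻¹⁹ J; per mole, 3.692×10⁵ J mol⁻¹.
Energy required: 1.434×10⁻⁵ × 3.692×10⁵ = 5.294 J.
Time: 5.294 J / 0.000886 W = 6000 s.

t ≈ 6000 s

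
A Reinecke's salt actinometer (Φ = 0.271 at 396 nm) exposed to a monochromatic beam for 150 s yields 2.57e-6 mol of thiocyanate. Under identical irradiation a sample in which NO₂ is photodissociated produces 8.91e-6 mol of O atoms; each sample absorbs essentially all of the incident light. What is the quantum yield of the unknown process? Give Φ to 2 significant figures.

Photons absorbed by the actinometer: 2.57e-6 / 0.271 = 9.483e-6 mol.
Φ(unknown) = 8.91e-6 / 9.483e-6 = 0.94.

Φ = 0.94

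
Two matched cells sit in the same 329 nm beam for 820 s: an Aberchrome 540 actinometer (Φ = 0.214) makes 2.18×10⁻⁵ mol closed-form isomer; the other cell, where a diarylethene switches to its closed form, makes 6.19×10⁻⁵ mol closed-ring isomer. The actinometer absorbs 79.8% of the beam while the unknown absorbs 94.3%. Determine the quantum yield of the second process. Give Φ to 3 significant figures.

Photons absorbed by the actinometer: 2.18×10⁻⁵ / 0.214 = 1.019×10⁻⁴ mol.
Incident flux: 1.019×10⁻⁴ / 0.798 = 1.277×10⁻⁴ einstein.
Absorbed by unknown: 0.943 × 1.277×10⁻⁴ = 1.204×10⁻⁴ mol.
Φ(unknown) = 6.19×10⁻⁵ / 1.204×10⁻⁴ = 0.514.

Φ = 0.514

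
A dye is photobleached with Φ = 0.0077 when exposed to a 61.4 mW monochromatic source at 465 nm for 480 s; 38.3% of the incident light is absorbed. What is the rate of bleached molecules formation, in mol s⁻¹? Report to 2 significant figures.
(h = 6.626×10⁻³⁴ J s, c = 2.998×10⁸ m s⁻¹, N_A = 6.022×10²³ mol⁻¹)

7.0×10⁻¹⁰ mol s⁻¹

Photon energy at 465 nm: hc/λ = (6.626×10⁻³⁴)(2.998×10⁸)/(465×10⁻⁹) = 4.272×10⁻¹⁹ J.
Energy delivered: (61.4 mW)(480 s) = 29.47 J.
Photons incident: 29.47 / 4.272×10⁻¹⁹ = 6.898×10¹⁹, i.e. 6.898×10¹⁹/6.022×10²³ = 1.145×10⁻⁴ mol.
Photons absorbed: 0.383 × 1.145×10⁻⁴ = 4.385×10⁻⁵ mol.
Product formed: 0.0077 × 4.385×10⁻⁵ = 3.376×10⁻⁷ mol.
Rate: 3.376×10⁻⁷ / 480 s = 7.0×10⁻¹⁰ mol s⁻¹.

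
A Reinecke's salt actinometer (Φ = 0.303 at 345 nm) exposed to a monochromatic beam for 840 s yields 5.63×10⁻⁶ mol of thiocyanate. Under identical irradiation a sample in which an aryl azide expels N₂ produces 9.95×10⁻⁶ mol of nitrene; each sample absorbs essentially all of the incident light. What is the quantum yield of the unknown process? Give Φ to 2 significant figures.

Φ = 0.54

Photons absorbed by the actinometer: 5.63×10⁻⁶ / 0.303 = 1.858×10⁻⁵ mol.
Φ(unknown) = 9.95×10⁻⁶ / 1.858×10⁻⁵ = 0.54.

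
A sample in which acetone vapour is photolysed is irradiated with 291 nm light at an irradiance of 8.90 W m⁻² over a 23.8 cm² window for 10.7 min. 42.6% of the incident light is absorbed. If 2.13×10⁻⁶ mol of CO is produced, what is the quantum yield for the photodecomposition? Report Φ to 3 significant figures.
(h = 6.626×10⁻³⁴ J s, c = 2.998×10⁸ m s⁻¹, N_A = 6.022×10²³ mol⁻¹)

Φ = 0.151

Photon energy at 291 nm: hc/λ = (6.626×10⁻³⁴)(2.998×10⁸)/(291×10⁻⁹) = 6.826×10⁻¹⁹ J.
Energy delivered: (8.90 W m⁻²)(23.8×10⁻⁴ m²)(642 s) = 13.60 J.
Photons incident: 13.60 / 6.826×10⁻¹⁹ = 1.992×10¹⁹, i.e. 1.992×10¹⁹/6.022×10²³ = 3.308×10⁻⁵ mol.
Photons absorbed: 0.426 × 3.308×10⁻⁵ = 1.409×10⁻⁵ mol.
Φ = 2.13×10⁻⁶ mol / 1.409×10⁻⁵ mol photons = 0.151.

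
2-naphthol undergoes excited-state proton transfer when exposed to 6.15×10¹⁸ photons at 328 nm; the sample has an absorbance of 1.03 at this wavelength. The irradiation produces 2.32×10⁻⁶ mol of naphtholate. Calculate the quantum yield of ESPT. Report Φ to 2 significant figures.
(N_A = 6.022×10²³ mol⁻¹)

Φ = 0.25

Moles of photons: 6.15×10¹⁸ / 6.022×10²³ = 1.021×10⁻⁵ mol.
Fraction absorbed: 1 − 10^(−1.03) = 0.9067.
Photons absorbed: 0.9067 × 1.021×10⁻⁵ = 9.257×10⁻⁶ mol.
Φ = 2.32×10⁻⁶ mol / 9.257×10⁻⁶ mol photons = 0.25.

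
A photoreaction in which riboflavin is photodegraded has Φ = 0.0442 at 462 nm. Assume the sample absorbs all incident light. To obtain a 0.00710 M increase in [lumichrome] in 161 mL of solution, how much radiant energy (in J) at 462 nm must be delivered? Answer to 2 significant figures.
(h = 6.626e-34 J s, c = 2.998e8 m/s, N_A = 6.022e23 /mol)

Product: (0.00710 M)(0.161 L) = 0.001143 mol.
Photons that must be absorbed: 0.001143 / 0.0442 = 0.02586 mol.
Photon energy: hc/λ = 4.300e-19 J; per mole, 2.589e5 J mol⁻¹.
Energy required: 0.02586 × 2.589e5 = 6700 J.

6700 J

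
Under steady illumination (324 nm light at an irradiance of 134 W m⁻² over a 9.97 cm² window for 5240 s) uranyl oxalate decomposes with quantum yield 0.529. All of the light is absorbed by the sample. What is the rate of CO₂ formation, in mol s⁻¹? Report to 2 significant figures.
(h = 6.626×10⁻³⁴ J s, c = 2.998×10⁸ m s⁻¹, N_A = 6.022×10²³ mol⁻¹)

Photon energy at 324 nm: hc/λ = (6.626×10⁻³⁴)(2.998×10⁸)/(324×10⁻⁹) = 6.131×10⁻¹⁹ J.
Energy delivered: (134 W m⁻²)(9.97×10⁻⁴ m²)(5240 s) = 700.1 J.
Photons incident: 700.1 / 6.131×10⁻¹⁹ = 1.142×10²¹, i.e. 1.142×10²¹/6.022×10²³ = 0.001896 mol.
Product formed: 0.529 × 0.001896 = 0.001003 mol.
Rate: 0.001003 / 5240 s = 1.9×10⁻⁷ mol s⁻¹.

1.9×10⁻⁷ mol s⁻¹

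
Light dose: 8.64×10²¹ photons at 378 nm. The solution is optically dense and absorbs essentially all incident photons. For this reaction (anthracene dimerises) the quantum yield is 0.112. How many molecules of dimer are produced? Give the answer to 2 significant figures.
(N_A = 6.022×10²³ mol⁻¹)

9.7×10²⁰ molecules

Moles of photons: 8.64×10²¹ / 6.022×10²³ = 0.01435 mol.
Product: Φ × n_abs = 0.112 × 0.01435 = 0.001607 mol.
As a count: 0.001607 × 6.022×10²³ = 9.7×10²⁰.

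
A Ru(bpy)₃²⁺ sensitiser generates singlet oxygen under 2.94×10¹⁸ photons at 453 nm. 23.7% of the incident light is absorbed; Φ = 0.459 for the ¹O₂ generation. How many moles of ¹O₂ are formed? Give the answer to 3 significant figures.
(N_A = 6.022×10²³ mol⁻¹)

5.31×10⁻⁷ mol

Moles of photons: 2.94×10¹⁸ / 6.022×10²³ = 4.882×10⁻⁶ mol.
Photons absorbed: 0.237 × 4.882×10⁻⁶ = 1.157×10⁻⁶ mol.
Product: Φ × n_abs = 0.459 × 1.157×10⁻⁶ = 5.311×10⁻⁷ mol.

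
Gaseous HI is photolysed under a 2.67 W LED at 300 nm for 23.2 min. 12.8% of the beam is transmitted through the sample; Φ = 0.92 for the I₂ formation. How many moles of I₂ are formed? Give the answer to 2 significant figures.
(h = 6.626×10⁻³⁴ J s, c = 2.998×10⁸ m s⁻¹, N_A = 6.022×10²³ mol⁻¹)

0.0075 mol

Photon energy at 300 nm: hc/λ = (6.626×10⁻³⁴)(2.998×10⁸)/(300×10⁻⁹) = 6.622×10⁻¹⁹ J.
Energy delivered: (2.67 W)(1392 s) = 3717 J.
Photons incident: 3717 / 6.622×10⁻¹⁹ = 5.613×10²¹, i.e. 5.613×10²¹/6.022×10²³ = 0.009321 mol.
Fraction absorbed: 1 − 12.8/100 = 0.8720.
Photons absorbed: 0.8720 × 0.009321 = 0.008128 mol.
Product: Φ × n_abs = 0.92 × 0.008128 = 0.007478 mol.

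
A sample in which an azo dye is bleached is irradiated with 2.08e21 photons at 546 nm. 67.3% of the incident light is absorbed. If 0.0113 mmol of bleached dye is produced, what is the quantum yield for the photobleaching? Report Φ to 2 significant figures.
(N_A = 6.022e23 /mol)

Φ = 0.0049

Product: 0.0113 mmol = 1.13e-5 mol.
Moles of photons: 2.08e21 / 6.022e23 = 0.003454 mol.
Photons absorbed: 0.673 × 0.003454 = 0.002325 mol.
Φ = 1.13e-5 mol / 0.002325 mol photons = 0.0049.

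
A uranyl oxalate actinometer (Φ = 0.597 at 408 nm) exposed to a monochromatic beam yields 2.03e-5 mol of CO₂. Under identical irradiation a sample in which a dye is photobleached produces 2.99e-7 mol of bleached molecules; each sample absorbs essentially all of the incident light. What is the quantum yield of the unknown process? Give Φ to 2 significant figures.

Φ = 0.0088

Photons absorbed by the actinometer: 2.03e-5 / 0.597 = 3.400e-5 mol.
Φ(unknown) = 2.99e-7 / 3.400e-5 = 0.0088.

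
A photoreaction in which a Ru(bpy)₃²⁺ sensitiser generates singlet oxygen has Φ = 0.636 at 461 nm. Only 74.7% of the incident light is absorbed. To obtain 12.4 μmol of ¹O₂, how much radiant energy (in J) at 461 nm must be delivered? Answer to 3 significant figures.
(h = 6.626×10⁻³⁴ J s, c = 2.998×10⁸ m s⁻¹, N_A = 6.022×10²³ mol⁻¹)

6.77 J

Product: 12.4 μmol = 1.24×10⁻⁵ mol.
Photons that must be absorbed: 1.24×10⁻⁵ / 0.636 = 1.950×10⁻⁵ mol.
Incident photons needed: 1.950×10⁻⁵ / 0.747 = 2.610×10⁻⁵ mol.
Photon energy: hc/λ = 4.309×10⁻¹⁹ J; per mole, 2.595×10⁵ J mol⁻¹.
Energy required: 2.610×10⁻⁵ × 2.595×10⁵ = 6.77 J.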